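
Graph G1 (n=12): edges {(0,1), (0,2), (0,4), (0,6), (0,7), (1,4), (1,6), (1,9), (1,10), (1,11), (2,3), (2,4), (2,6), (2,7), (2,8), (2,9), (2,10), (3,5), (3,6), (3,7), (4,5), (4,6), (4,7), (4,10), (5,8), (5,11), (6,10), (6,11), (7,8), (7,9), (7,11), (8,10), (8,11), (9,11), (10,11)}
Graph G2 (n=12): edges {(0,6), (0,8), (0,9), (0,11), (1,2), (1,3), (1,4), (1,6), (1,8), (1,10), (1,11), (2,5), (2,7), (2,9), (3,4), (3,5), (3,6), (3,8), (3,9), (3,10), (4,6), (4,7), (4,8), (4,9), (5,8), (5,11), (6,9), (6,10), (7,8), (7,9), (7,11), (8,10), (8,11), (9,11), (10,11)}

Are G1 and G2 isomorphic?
Yes, isomorphic

The graphs are isomorphic.
One valid mapping φ: V(G1) → V(G2): 0→10, 1→6, 2→8, 3→5, 4→1, 5→2, 6→3, 7→11, 8→7, 9→0, 10→4, 11→9

Verify φ preserves adjacency — for each edge of G1, its image is an edge of G2:
  (0,1) → (φ(0),φ(1)) = (6,10) ∈ E(G2) ✓
  (0,2) → (φ(0),φ(2)) = (8,10) ∈ E(G2) ✓
  (0,4) → (φ(0),φ(4)) = (1,10) ∈ E(G2) ✓
  (0,6) → (φ(0),φ(6)) = (3,10) ∈ E(G2) ✓
  (0,7) → (φ(0),φ(7)) = (10,11) ∈ E(G2) ✓
  (1,4) → (φ(1),φ(4)) = (1,6) ∈ E(G2) ✓
  (1,6) → (φ(1),φ(6)) = (3,6) ∈ E(G2) ✓
  (1,9) → (φ(1),φ(9)) = (0,6) ∈ E(G2) ✓
  (1,10) → (φ(1),φ(10)) = (4,6) ∈ E(G2) ✓
  (1,11) → (φ(1),φ(11)) = (6,9) ∈ E(G2) ✓
  (2,3) → (φ(2),φ(3)) = (5,8) ∈ E(G2) ✓
  (2,4) → (φ(2),φ(4)) = (1,8) ∈ E(G2) ✓
  (2,6) → (φ(2),φ(6)) = (3,8) ∈ E(G2) ✓
  (2,7) → (φ(2),φ(7)) = (8,11) ∈ E(G2) ✓
  (2,8) → (φ(2),φ(8)) = (7,8) ∈ E(G2) ✓
  (2,9) → (φ(2),φ(9)) = (0,8) ∈ E(G2) ✓
  (2,10) → (φ(2),φ(10)) = (4,8) ∈ E(G2) ✓
  (3,5) → (φ(3),φ(5)) = (2,5) ∈ E(G2) ✓
  (3,6) → (φ(3),φ(6)) = (3,5) ∈ E(G2) ✓
  (3,7) → (φ(3),φ(7)) = (5,11) ∈ E(G2) ✓
  (4,5) → (φ(4),φ(5)) = (1,2) ∈ E(G2) ✓
  (4,6) → (φ(4),φ(6)) = (1,3) ∈ E(G2) ✓
  (4,7) → (φ(4),φ(7)) = (1,11) ∈ E(G2) ✓
  (4,10) → (φ(4),φ(10)) = (1,4) ∈ E(G2) ✓
  (5,8) → (φ(5),φ(8)) = (2,7) ∈ E(G2) ✓
  (5,11) → (φ(5),φ(11)) = (2,9) ∈ E(G2) ✓
  (6,10) → (φ(6),φ(10)) = (3,4) ∈ E(G2) ✓
  (6,11) → (φ(6),φ(11)) = (3,9) ∈ E(G2) ✓
  (7,8) → (φ(7),φ(8)) = (7,11) ∈ E(G2) ✓
  (7,9) → (φ(7),φ(9)) = (0,11) ∈ E(G2) ✓
  (7,11) → (φ(7),φ(11)) = (9,11) ∈ E(G2) ✓
  (8,10) → (φ(8),φ(10)) = (4,7) ∈ E(G2) ✓
  (8,11) → (φ(8),φ(11)) = (7,9) ∈ E(G2) ✓
  (9,11) → (φ(9),φ(11)) = (0,9) ∈ E(G2) ✓
  (10,11) → (φ(10),φ(11)) = (4,9) ∈ E(G2) ✓
All 35 edges of G1 map to edges of G2, and |E(G1)| = |E(G2)| = 35, so φ is a bijection on edges as well as vertices. Hence G1 ≅ G2.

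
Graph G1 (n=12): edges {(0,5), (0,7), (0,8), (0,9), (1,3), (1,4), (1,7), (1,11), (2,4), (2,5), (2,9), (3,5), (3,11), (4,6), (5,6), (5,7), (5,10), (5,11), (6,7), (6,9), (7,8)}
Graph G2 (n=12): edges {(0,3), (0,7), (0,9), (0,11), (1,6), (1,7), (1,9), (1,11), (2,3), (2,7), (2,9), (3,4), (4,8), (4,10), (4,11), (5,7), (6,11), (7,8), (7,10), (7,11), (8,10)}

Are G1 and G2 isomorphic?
Yes, isomorphic

The graphs are isomorphic.
One valid mapping φ: V(G1) → V(G2): 0→1, 1→4, 2→2, 3→8, 4→3, 5→7, 6→0, 7→11, 8→6, 9→9, 10→5, 11→10

Verify φ preserves adjacency — for each edge of G1, its image is an edge of G2:
  (0,5) → (φ(0),φ(5)) = (1,7) ∈ E(G2) ✓
  (0,7) → (φ(0),φ(7)) = (1,11) ∈ E(G2) ✓
  (0,8) → (φ(0),φ(8)) = (1,6) ∈ E(G2) ✓
  (0,9) → (φ(0),φ(9)) = (1,9) ∈ E(G2) ✓
  (1,3) → (φ(1),φ(3)) = (4,8) ∈ E(G2) ✓
  (1,4) → (φ(1),φ(4)) = (3,4) ∈ E(G2) ✓
  (1,7) → (φ(1),φ(7)) = (4,11) ∈ E(G2) ✓
  (1,11) → (φ(1),φ(11)) = (4,10) ∈ E(G2) ✓
  (2,4) → (φ(2),φ(4)) = (2,3) ∈ E(G2) ✓
  (2,5) → (φ(2),φ(5)) = (2,7) ∈ E(G2) ✓
  (2,9) → (φ(2),φ(9)) = (2,9) ∈ E(G2) ✓
  (3,5) → (φ(3),φ(5)) = (7,8) ∈ E(G2) ✓
  (3,11) → (φ(3),φ(11)) = (8,10) ∈ E(G2) ✓
  (4,6) → (φ(4),φ(6)) = (0,3) ∈ E(G2) ✓
  (5,6) → (φ(5),φ(6)) = (0,7) ∈ E(G2) ✓
  (5,7) → (φ(5),φ(7)) = (7,11) ∈ E(G2) ✓
  (5,10) → (φ(5),φ(10)) = (5,7) ∈ E(G2) ✓
  (5,11) → (φ(5),φ(11)) = (7,10) ∈ E(G2) ✓
  (6,7) → (φ(6),φ(7)) = (0,11) ∈ E(G2) ✓
  (6,9) → (φ(6),φ(9)) = (0,9) ∈ E(G2) ✓
  (7,8) → (φ(7),φ(8)) = (6,11) ∈ E(G2) ✓
All 21 edges of G1 map to edges of G2, and |E(G1)| = |E(G2)| = 21, so φ is a bijection on edges as well as vertices. Hence G1 ≅ G2.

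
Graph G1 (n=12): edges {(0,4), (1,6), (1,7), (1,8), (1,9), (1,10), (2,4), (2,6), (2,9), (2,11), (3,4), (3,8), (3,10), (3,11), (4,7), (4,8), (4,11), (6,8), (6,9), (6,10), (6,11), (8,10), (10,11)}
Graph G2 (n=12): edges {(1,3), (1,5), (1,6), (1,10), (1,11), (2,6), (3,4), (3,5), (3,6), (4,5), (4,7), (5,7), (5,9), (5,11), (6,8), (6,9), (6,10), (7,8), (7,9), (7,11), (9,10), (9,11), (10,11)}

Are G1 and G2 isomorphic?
Yes, isomorphic

The graphs are isomorphic.
One valid mapping φ: V(G1) → V(G2): 0→2, 1→7, 2→3, 3→10, 4→6, 5→0, 6→5, 7→8, 8→9, 9→4, 10→11, 11→1

Verify φ preserves adjacency — for each edge of G1, its image is an edge of G2:
  (0,4) → (φ(0),φ(4)) = (2,6) ∈ E(G2) ✓
  (1,6) → (φ(1),φ(6)) = (5,7) ∈ E(G2) ✓
  (1,7) → (φ(1),φ(7)) = (7,8) ∈ E(G2) ✓
  (1,8) → (φ(1),φ(8)) = (7,9) ∈ E(G2) ✓
  (1,9) → (φ(1),φ(9)) = (4,7) ∈ E(G2) ✓
  (1,10) → (φ(1),φ(10)) = (7,11) ∈ E(G2) ✓
  (2,4) → (φ(2),φ(4)) = (3,6) ∈ E(G2) ✓
  (2,6) → (φ(2),φ(6)) = (3,5) ∈ E(G2) ✓
  (2,9) → (φ(2),φ(9)) = (3,4) ∈ E(G2) ✓
  (2,11) → (φ(2),φ(11)) = (1,3) ∈ E(G2) ✓
  (3,4) → (φ(3),φ(4)) = (6,10) ∈ E(G2) ✓
  (3,8) → (φ(3),φ(8)) = (9,10) ∈ E(G2) ✓
  (3,10) → (φ(3),φ(10)) = (10,11) ∈ E(G2) ✓
  (3,11) → (φ(3),φ(11)) = (1,10) ∈ E(G2) ✓
  (4,7) → (φ(4),φ(7)) = (6,8) ∈ E(G2) ✓
  (4,8) → (φ(4),φ(8)) = (6,9) ∈ E(G2) ✓
  (4,11) → (φ(4),φ(11)) = (1,6) ∈ E(G2) ✓
  (6,8) → (φ(6),φ(8)) = (5,9) ∈ E(G2) ✓
  (6,9) → (φ(6),φ(9)) = (4,5) ∈ E(G2) ✓
  (6,10) → (φ(6),φ(10)) = (5,11) ∈ E(G2) ✓
  (6,11) → (φ(6),φ(11)) = (1,5) ∈ E(G2) ✓
  (8,10) → (φ(8),φ(10)) = (9,11) ∈ E(G2) ✓
  (10,11) → (φ(10),φ(11)) = (1,11) ∈ E(G2) ✓
All 23 edges of G1 map to edges of G2, and |E(G1)| = |E(G2)| = 23, so φ is a bijection on edges as well as vertices. Hence G1 ≅ G2.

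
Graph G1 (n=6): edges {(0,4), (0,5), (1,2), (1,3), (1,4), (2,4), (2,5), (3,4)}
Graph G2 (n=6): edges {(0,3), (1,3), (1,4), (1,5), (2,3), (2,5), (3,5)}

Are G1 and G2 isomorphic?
No, not isomorphic

The graphs are NOT isomorphic.

Degrees in G1: deg(0)=2, deg(1)=3, deg(2)=3, deg(3)=2, deg(4)=4, deg(5)=2.
Sorted degree sequence of G1: [4, 3, 3, 2, 2, 2].
Degrees in G2: deg(0)=1, deg(1)=3, deg(2)=2, deg(3)=4, deg(4)=1, deg(5)=3.
Sorted degree sequence of G2: [4, 3, 3, 2, 1, 1].
The (sorted) degree sequence is an isomorphism invariant, so since G1 and G2 have different degree sequences they cannot be isomorphic.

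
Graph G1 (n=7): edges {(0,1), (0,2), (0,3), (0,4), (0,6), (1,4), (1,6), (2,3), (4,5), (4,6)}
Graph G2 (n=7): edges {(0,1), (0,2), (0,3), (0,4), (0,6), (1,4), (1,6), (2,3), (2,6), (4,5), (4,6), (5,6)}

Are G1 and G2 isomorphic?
No, not isomorphic

The graphs are NOT isomorphic.

Counting edges: G1 has 10 edge(s); G2 has 12 edge(s).
Edge count is an isomorphism invariant (a bijection on vertices induces a bijection on edges), so differing edge counts rule out isomorphism.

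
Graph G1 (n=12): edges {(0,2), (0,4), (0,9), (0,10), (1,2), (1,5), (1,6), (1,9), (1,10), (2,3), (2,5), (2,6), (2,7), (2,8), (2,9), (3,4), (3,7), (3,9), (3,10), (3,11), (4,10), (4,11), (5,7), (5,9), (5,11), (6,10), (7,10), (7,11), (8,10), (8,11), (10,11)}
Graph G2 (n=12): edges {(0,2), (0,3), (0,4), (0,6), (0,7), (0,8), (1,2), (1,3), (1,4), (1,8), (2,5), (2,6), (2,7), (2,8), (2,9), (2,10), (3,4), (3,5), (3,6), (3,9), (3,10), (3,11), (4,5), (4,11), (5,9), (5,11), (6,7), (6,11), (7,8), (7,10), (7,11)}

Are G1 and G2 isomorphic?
Yes, isomorphic

The graphs are isomorphic.
One valid mapping φ: V(G1) → V(G2): 0→1, 1→5, 2→3, 3→0, 4→8, 5→11, 6→9, 7→6, 8→10, 9→4, 10→2, 11→7

Verify φ preserves adjacency — for each edge of G1, its image is an edge of G2:
  (0,2) → (φ(0),φ(2)) = (1,3) ∈ E(G2) ✓
  (0,4) → (φ(0),φ(4)) = (1,8) ∈ E(G2) ✓
  (0,9) → (φ(0),φ(9)) = (1,4) ∈ E(G2) ✓
  (0,10) → (φ(0),φ(10)) = (1,2) ∈ E(G2) ✓
  (1,2) → (φ(1),φ(2)) = (3,5) ∈ E(G2) ✓
  (1,5) → (φ(1),φ(5)) = (5,11) ∈ E(G2) ✓
  (1,6) → (φ(1),φ(6)) = (5,9) ∈ E(G2) ✓
  (1,9) → (φ(1),φ(9)) = (4,5) ∈ E(G2) ✓
  (1,10) → (φ(1),φ(10)) = (2,5) ∈ E(G2) ✓
  (2,3) → (φ(2),φ(3)) = (0,3) ∈ E(G2) ✓
  (2,5) → (φ(2),φ(5)) = (3,11) ∈ E(G2) ✓
  (2,6) → (φ(2),φ(6)) = (3,9) ∈ E(G2) ✓
  (2,7) → (φ(2),φ(7)) = (3,6) ∈ E(G2) ✓
  (2,8) → (φ(2),φ(8)) = (3,10) ∈ E(G2) ✓
  (2,9) → (φ(2),φ(9)) = (3,4) ∈ E(G2) ✓
  (3,4) → (φ(3),φ(4)) = (0,8) ∈ E(G2) ✓
  (3,7) → (φ(3),φ(7)) = (0,6) ∈ E(G2) ✓
  (3,9) → (φ(3),φ(9)) = (0,4) ∈ E(G2) ✓
  (3,10) → (φ(3),φ(10)) = (0,2) ∈ E(G2) ✓
  (3,11) → (φ(3),φ(11)) = (0,7) ∈ E(G2) ✓
  (4,10) → (φ(4),φ(10)) = (2,8) ∈ E(G2) ✓
  (4,11) → (φ(4),φ(11)) = (7,8) ∈ E(G2) ✓
  (5,7) → (φ(5),φ(7)) = (6,11) ∈ E(G2) ✓
  (5,9) → (φ(5),φ(9)) = (4,11) ∈ E(G2) ✓
  (5,11) → (φ(5),φ(11)) = (7,11) ∈ E(G2) ✓
  (6,10) → (φ(6),φ(10)) = (2,9) ∈ E(G2) ✓
  (7,10) → (φ(7),φ(10)) = (2,6) ∈ E(G2) ✓
  (7,11) → (φ(7),φ(11)) = (6,7) ∈ E(G2) ✓
  (8,10) → (φ(8),φ(10)) = (2,10) ∈ E(G2) ✓
  (8,11) → (φ(8),φ(11)) = (7,10) ∈ E(G2) ✓
  (10,11) → (φ(10),φ(11)) = (2,7) ∈ E(G2) ✓
All 31 edges of G1 map to edges of G2, and |E(G1)| = |E(G2)| = 31, so φ is a bijection on edges as well as vertices. Hence G1 ≅ G2.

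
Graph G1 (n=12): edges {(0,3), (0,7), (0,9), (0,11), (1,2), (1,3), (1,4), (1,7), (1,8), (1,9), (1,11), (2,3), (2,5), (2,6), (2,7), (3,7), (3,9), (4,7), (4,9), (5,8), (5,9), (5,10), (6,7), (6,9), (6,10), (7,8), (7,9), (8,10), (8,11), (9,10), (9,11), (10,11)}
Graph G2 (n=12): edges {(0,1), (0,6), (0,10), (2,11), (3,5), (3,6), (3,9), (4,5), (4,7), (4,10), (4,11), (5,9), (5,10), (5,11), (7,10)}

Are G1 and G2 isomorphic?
No, not isomorphic

The graphs are NOT isomorphic.

Connected components of G1: 1 component(s) with vertex sets [[0, 1, 2, 3, 4, 5, 6, 7, 8, 9, 10, 11]], sizes [12].
Connected components of G2: 2 component(s) with vertex sets [[8], [0, 1, 2, 3, 4, 5, 6, 7, 9, 10, 11]], sizes [1, 11].
The number of connected components (and the multiset of component sizes) is an isomorphism invariant — an isomorphism maps each component of G1 bijectively onto a component of G2. Since G1 has 1 component(s) and G2 has 2, they cannot be isomorphic.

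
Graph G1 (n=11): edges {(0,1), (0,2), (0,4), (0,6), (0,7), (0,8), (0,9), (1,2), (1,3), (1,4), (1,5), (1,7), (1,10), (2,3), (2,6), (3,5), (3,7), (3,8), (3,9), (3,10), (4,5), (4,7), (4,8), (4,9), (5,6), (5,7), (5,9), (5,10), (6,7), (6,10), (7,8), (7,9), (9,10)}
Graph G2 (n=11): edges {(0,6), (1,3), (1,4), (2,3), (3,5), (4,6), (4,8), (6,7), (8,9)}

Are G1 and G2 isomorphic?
No, not isomorphic

The graphs are NOT isomorphic.

Connected components of G1: 1 component(s) with vertex sets [[0, 1, 2, 3, 4, 5, 6, 7, 8, 9, 10]], sizes [11].
Connected components of G2: 2 component(s) with vertex sets [[10], [0, 1, 2, 3, 4, 5, 6, 7, 8, 9]], sizes [1, 10].
The number of connected components (and the multiset of component sizes) is an isomorphism invariant — an isomorphism maps each component of G1 bijectively onto a component of G2. Since G1 has 1 component(s) and G2 has 2, they cannot be isomorphic.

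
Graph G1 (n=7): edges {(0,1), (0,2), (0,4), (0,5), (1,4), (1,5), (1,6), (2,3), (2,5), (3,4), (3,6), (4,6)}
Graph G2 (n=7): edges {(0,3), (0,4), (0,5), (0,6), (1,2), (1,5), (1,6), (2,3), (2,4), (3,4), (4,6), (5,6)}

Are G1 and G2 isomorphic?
Yes, isomorphic

The graphs are isomorphic.
One valid mapping φ: V(G1) → V(G2): 0→6, 1→0, 2→1, 3→2, 4→4, 5→5, 6→3

Verify φ preserves adjacency — for each edge of G1, its image is an edge of G2:
  (0,1) → (φ(0),φ(1)) = (0,6) ∈ E(G2) ✓
  (0,2) → (φ(0),φ(2)) = (1,6) ∈ E(G2) ✓
  (0,4) → (φ(0),φ(4)) = (4,6) ∈ E(G2) ✓
  (0,5) → (φ(0),φ(5)) = (5,6) ∈ E(G2) ✓
  (1,4) → (φ(1),φ(4)) = (0,4) ∈ E(G2) ✓
  (1,5) → (φ(1),φ(5)) = (0,5) ∈ E(G2) ✓
  (1,6) → (φ(1),φ(6)) = (0,3) ∈ E(G2) ✓
  (2,3) → (φ(2),φ(3)) = (1,2) ∈ E(G2) ✓
  (2,5) → (φ(2),φ(5)) = (1,5) ∈ E(G2) ✓
  (3,4) → (φ(3),φ(4)) = (2,4) ∈ E(G2) ✓
  (3,6) → (φ(3),φ(6)) = (2,3) ∈ E(G2) ✓
  (4,6) → (φ(4),φ(6)) = (3,4) ∈ E(G2) ✓
All 12 edges of G1 map to edges of G2, and |E(G1)| = |E(G2)| = 12, so φ is a bijection on edges as well as vertices. Hence G1 ≅ G2.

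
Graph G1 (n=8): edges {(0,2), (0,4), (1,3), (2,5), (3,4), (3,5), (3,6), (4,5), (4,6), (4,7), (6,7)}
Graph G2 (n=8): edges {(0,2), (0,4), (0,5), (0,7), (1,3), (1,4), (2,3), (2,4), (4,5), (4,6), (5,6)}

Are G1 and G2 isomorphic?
Yes, isomorphic

The graphs are isomorphic.
One valid mapping φ: V(G1) → V(G2): 0→1, 1→7, 2→3, 3→0, 4→4, 5→2, 6→5, 7→6

Verify φ preserves adjacency — for each edge of G1, its image is an edge of G2:
  (0,2) → (φ(0),φ(2)) = (1,3) ∈ E(G2) ✓
  (0,4) → (φ(0),φ(4)) = (1,4) ∈ E(G2) ✓
  (1,3) → (φ(1),φ(3)) = (0,7) ∈ E(G2) ✓
  (2,5) → (φ(2),φ(5)) = (2,3) ∈ E(G2) ✓
  (3,4) → (φ(3),φ(4)) = (0,4) ∈ E(G2) ✓
  (3,5) → (φ(3),φ(5)) = (0,2) ∈ E(G2) ✓
  (3,6) → (φ(3),φ(6)) = (0,5) ∈ E(G2) ✓
  (4,5) → (φ(4),φ(5)) = (2,4) ∈ E(G2) ✓
  (4,6) → (φ(4),φ(6)) = (4,5) ∈ E(G2) ✓
  (4,7) → (φ(4),φ(7)) = (4,6) ∈ E(G2) ✓
  (6,7) → (φ(6),φ(7)) = (5,6) ∈ E(G2) ✓
All 11 edges of G1 map to edges of G2, and |E(G1)| = |E(G2)| = 11, so φ is a bijection on edges as well as vertices. Hence G1 ≅ G2.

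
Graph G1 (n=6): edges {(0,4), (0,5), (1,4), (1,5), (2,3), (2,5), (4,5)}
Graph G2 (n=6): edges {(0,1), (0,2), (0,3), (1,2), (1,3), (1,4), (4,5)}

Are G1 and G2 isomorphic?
Yes, isomorphic

The graphs are isomorphic.
One valid mapping φ: V(G1) → V(G2): 0→3, 1→2, 2→4, 3→5, 4→0, 5→1

Verify φ preserves adjacency — for each edge of G1, its image is an edge of G2:
  (0,4) → (φ(0),φ(4)) = (0,3) ∈ E(G2) ✓
  (0,5) → (φ(0),φ(5)) = (1,3) ∈ E(G2) ✓
  (1,4) → (φ(1),φ(4)) = (0,2) ∈ E(G2) ✓
  (1,5) → (φ(1),φ(5)) = (1,2) ∈ E(G2) ✓
  (2,3) → (φ(2),φ(3)) = (4,5) ∈ E(G2) ✓
  (2,5) → (φ(2),φ(5)) = (1,4) ∈ E(G2) ✓
  (4,5) → (φ(4),φ(5)) = (0,1) ∈ E(G2) ✓
All 7 edges of G1 map to edges of G2, and |E(G1)| = |E(G2)| = 7, so φ is a bijection on edges as well as vertices. Hence G1 ≅ G2.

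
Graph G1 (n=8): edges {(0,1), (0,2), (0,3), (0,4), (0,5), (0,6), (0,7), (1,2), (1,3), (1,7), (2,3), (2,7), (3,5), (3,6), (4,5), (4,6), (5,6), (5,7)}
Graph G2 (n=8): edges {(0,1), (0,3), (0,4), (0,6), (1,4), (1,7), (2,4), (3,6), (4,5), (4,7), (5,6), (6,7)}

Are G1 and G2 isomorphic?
No, not isomorphic

The graphs are NOT isomorphic.

Degrees in G1: deg(0)=7, deg(1)=4, deg(2)=4, deg(3)=5, deg(4)=3, deg(5)=5, deg(6)=4, deg(7)=4.
Sorted degree sequence of G1: [7, 5, 5, 4, 4, 4, 4, 3].
Degrees in G2: deg(0)=4, deg(1)=3, deg(2)=1, deg(3)=2, deg(4)=5, deg(5)=2, deg(6)=4, deg(7)=3.
Sorted degree sequence of G2: [5, 4, 4, 3, 3, 2, 2, 1].
The (sorted) degree sequence is an isomorphism invariant, so since G1 and G2 have different degree sequences they cannot be isomorphic.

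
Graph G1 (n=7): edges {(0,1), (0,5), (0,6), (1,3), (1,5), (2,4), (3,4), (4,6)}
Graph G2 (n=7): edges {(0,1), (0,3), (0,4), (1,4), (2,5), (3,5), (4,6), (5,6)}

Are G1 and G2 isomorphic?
Yes, isomorphic

The graphs are isomorphic.
One valid mapping φ: V(G1) → V(G2): 0→0, 1→4, 2→2, 3→6, 4→5, 5→1, 6→3

Verify φ preserves adjacency — for each edge of G1, its image is an edge of G2:
  (0,1) → (φ(0),φ(1)) = (0,4) ∈ E(G2) ✓
  (0,5) → (φ(0),φ(5)) = (0,1) ∈ E(G2) ✓
  (0,6) → (φ(0),φ(6)) = (0,3) ∈ E(G2) ✓
  (1,3) → (φ(1),φ(3)) = (4,6) ∈ E(G2) ✓
  (1,5) → (φ(1),φ(5)) = (1,4) ∈ E(G2) ✓
  (2,4) → (φ(2),φ(4)) = (2,5) ∈ E(G2) ✓
  (3,4) → (φ(3),φ(4)) = (5,6) ∈ E(G2) ✓
  (4,6) → (φ(4),φ(6)) = (3,5) ∈ E(G2) ✓
All 8 edges of G1 map to edges of G2, and |E(G1)| = |E(G2)| = 8, so φ is a bijection on edges as well as vertices. Hence G1 ≅ G2.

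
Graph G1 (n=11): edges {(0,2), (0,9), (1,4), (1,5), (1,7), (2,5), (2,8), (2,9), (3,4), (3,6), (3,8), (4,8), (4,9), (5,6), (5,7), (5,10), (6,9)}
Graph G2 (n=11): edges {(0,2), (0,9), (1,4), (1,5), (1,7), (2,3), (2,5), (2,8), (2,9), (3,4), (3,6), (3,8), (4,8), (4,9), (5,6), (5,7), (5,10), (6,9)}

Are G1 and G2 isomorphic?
No, not isomorphic

The graphs are NOT isomorphic.

Counting edges: G1 has 17 edge(s); G2 has 18 edge(s).
Edge count is an isomorphism invariant (a bijection on vertices induces a bijection on edges), so differing edge counts rule out isomorphism.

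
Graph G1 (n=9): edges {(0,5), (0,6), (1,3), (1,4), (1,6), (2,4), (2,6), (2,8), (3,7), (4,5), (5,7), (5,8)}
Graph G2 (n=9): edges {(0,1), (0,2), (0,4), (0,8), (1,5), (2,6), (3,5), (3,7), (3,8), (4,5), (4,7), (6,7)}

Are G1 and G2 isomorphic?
Yes, isomorphic

The graphs are isomorphic.
One valid mapping φ: V(G1) → V(G2): 0→8, 1→7, 2→5, 3→6, 4→4, 5→0, 6→3, 7→2, 8→1

Verify φ preserves adjacency — for each edge of G1, its image is an edge of G2:
  (0,5) → (φ(0),φ(5)) = (0,8) ∈ E(G2) ✓
  (0,6) → (φ(0),φ(6)) = (3,8) ∈ E(G2) ✓
  (1,3) → (φ(1),φ(3)) = (6,7) ∈ E(G2) ✓
  (1,4) → (φ(1),φ(4)) = (4,7) ∈ E(G2) ✓
  (1,6) → (φ(1),φ(6)) = (3,7) ∈ E(G2) ✓
  (2,4) → (φ(2),φ(4)) = (4,5) ∈ E(G2) ✓
  (2,6) → (φ(2),φ(6)) = (3,5) ∈ E(G2) ✓
  (2,8) → (φ(2),φ(8)) = (1,5) ∈ E(G2) ✓
  (3,7) → (φ(3),φ(7)) = (2,6) ∈ E(G2) ✓
  (4,5) → (φ(4),φ(5)) = (0,4) ∈ E(G2) ✓
  (5,7) → (φ(5),φ(7)) = (0,2) ∈ E(G2) ✓
  (5,8) → (φ(5),φ(8)) = (0,1) ∈ E(G2) ✓
All 12 edges of G1 map to edges of G2, and |E(G1)| = |E(G2)| = 12, so φ is a bijection on edges as well as vertices. Hence G1 ≅ G2.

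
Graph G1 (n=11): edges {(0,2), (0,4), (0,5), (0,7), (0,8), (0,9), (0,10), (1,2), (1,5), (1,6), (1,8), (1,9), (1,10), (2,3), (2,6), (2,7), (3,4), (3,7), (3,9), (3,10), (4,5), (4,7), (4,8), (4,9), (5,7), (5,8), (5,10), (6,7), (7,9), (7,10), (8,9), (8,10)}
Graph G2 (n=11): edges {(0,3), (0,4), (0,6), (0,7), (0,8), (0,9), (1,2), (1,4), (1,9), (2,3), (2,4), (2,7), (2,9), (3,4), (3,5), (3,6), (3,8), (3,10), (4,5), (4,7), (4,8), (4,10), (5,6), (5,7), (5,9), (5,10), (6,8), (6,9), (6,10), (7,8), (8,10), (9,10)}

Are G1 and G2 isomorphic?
Yes, isomorphic

The graphs are isomorphic.
One valid mapping φ: V(G1) → V(G2): 0→3, 1→9, 2→2, 3→7, 4→8, 5→10, 6→1, 7→4, 8→6, 9→0, 10→5

Verify φ preserves adjacency — for each edge of G1, its image is an edge of G2:
  (0,2) → (φ(0),φ(2)) = (2,3) ∈ E(G2) ✓
  (0,4) → (φ(0),φ(4)) = (3,8) ∈ E(G2) ✓
  (0,5) → (φ(0),φ(5)) = (3,10) ∈ E(G2) ✓
  (0,7) → (φ(0),φ(7)) = (3,4) ∈ E(G2) ✓
  (0,8) → (φ(0),φ(8)) = (3,6) ∈ E(G2) ✓
  (0,9) → (φ(0),φ(9)) = (0,3) ∈ E(G2) ✓
  (0,10) → (φ(0),φ(10)) = (3,5) ∈ E(G2) ✓
  (1,2) → (φ(1),φ(2)) = (2,9) ∈ E(G2) ✓
  (1,5) → (φ(1),φ(5)) = (9,10) ∈ E(G2) ✓
  (1,6) → (φ(1),φ(6)) = (1,9) ∈ E(G2) ✓
  (1,8) → (φ(1),φ(8)) = (6,9) ∈ E(G2) ✓
  (1,9) → (φ(1),φ(9)) = (0,9) ∈ E(G2) ✓
  (1,10) → (φ(1),φ(10)) = (5,9) ∈ E(G2) ✓
  (2,3) → (φ(2),φ(3)) = (2,7) ∈ E(G2) ✓
  (2,6) → (φ(2),φ(6)) = (1,2) ∈ E(G2) ✓
  (2,7) → (φ(2),φ(7)) = (2,4) ∈ E(G2) ✓
  (3,4) → (φ(3),φ(4)) = (7,8) ∈ E(G2) ✓
  (3,7) → (φ(3),φ(7)) = (4,7) ∈ E(G2) ✓
  (3,9) → (φ(3),φ(9)) = (0,7) ∈ E(G2) ✓
  (3,10) → (φ(3),φ(10)) = (5,7) ∈ E(G2) ✓
  (4,5) → (φ(4),φ(5)) = (8,10) ∈ E(G2) ✓
  (4,7) → (φ(4),φ(7)) = (4,8) ∈ E(G2) ✓
  (4,8) → (φ(4),φ(8)) = (6,8) ∈ E(G2) ✓
  (4,9) → (φ(4),φ(9)) = (0,8) ∈ E(G2) ✓
  (5,7) → (φ(5),φ(7)) = (4,10) ∈ E(G2) ✓
  (5,8) → (φ(5),φ(8)) = (6,10) ∈ E(G2) ✓
  (5,10) → (φ(5),φ(10)) = (5,10) ∈ E(G2) ✓
  (6,7) → (φ(6),φ(7)) = (1,4) ∈ E(G2) ✓
  (7,9) → (φ(7),φ(9)) = (0,4) ∈ E(G2) ✓
  (7,10) → (φ(7),φ(10)) = (4,5) ∈ E(G2) ✓
  (8,9) → (φ(8),φ(9)) = (0,6) ∈ E(G2) ✓
  (8,10) → (φ(8),φ(10)) = (5,6) ∈ E(G2) ✓
All 32 edges of G1 map to edges of G2, and |E(G1)| = |E(G2)| = 32, so φ is a bijection on edges as well as vertices. Hence G1 ≅ G2.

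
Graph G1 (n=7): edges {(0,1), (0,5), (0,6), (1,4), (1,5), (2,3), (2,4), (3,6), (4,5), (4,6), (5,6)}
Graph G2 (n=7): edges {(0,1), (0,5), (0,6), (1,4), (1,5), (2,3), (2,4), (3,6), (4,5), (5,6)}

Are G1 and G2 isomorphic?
No, not isomorphic

The graphs are NOT isomorphic.

Counting edges: G1 has 11 edge(s); G2 has 10 edge(s).
Edge count is an isomorphism invariant (a bijection on vertices induces a bijection on edges), so differing edge counts rule out isomorphism.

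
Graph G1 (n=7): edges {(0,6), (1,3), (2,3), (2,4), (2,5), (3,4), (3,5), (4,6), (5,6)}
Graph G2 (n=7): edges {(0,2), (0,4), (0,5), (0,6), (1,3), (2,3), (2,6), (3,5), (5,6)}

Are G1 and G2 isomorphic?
Yes, isomorphic

The graphs are isomorphic.
One valid mapping φ: V(G1) → V(G2): 0→1, 1→4, 2→6, 3→0, 4→5, 5→2, 6→3

Verify φ preserves adjacency — for each edge of G1, its image is an edge of G2:
  (0,6) → (φ(0),φ(6)) = (1,3) ∈ E(G2) ✓
  (1,3) → (φ(1),φ(3)) = (0,4) ∈ E(G2) ✓
  (2,3) → (φ(2),φ(3)) = (0,6) ∈ E(G2) ✓
  (2,4) → (φ(2),φ(4)) = (5,6) ∈ E(G2) ✓
  (2,5) → (φ(2),φ(5)) = (2,6) ∈ E(G2) ✓
  (3,4) → (φ(3),φ(4)) = (0,5) ∈ E(G2) ✓
  (3,5) → (φ(3),φ(5)) = (0,2) ∈ E(G2) ✓
  (4,6) → (φ(4),φ(6)) = (3,5) ∈ E(G2) ✓
  (5,6) → (φ(5),φ(6)) = (2,3) ∈ E(G2) ✓
All 9 edges of G1 map to edges of G2, and |E(G1)| = |E(G2)| = 9, so φ is a bijection on edges as well as vertices. Hence G1 ≅ G2.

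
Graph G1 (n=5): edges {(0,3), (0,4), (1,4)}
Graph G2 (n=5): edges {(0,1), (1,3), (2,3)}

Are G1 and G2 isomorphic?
Yes, isomorphic

The graphs are isomorphic.
One valid mapping φ: V(G1) → V(G2): 0→3, 1→0, 2→4, 3→2, 4→1

Verify φ preserves adjacency — for each edge of G1, its image is an edge of G2:
  (0,3) → (φ(0),φ(3)) = (2,3) ∈ E(G2) ✓
  (0,4) → (φ(0),φ(4)) = (1,3) ∈ E(G2) ✓
  (1,4) → (φ(1),φ(4)) = (0,1) ∈ E(G2) ✓
All 3 edges of G1 map to edges of G2, and |E(G1)| = |E(G2)| = 3, so φ is a bijection on edges as well as vertices. Hence G1 ≅ G2.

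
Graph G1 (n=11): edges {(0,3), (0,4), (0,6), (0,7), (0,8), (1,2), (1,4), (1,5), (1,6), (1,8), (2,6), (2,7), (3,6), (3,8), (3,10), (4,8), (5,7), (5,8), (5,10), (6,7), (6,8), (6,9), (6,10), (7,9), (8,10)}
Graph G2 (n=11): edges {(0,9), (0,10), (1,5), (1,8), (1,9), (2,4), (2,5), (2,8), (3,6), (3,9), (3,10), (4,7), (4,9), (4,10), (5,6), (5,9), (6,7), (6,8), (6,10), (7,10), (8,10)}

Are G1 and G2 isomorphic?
No, not isomorphic

The graphs are NOT isomorphic.

Degrees in G1: deg(0)=5, deg(1)=5, deg(2)=3, deg(3)=4, deg(4)=3, deg(5)=4, deg(6)=8, deg(7)=5, deg(8)=7, deg(9)=2, deg(10)=4.
Sorted degree sequence of G1: [8, 7, 5, 5, 5, 4, 4, 4, 3, 3, 2].
Degrees in G2: deg(0)=2, deg(1)=3, deg(2)=3, deg(3)=3, deg(4)=4, deg(5)=4, deg(6)=5, deg(7)=3, deg(8)=4, deg(9)=5, deg(10)=6.
Sorted degree sequence of G2: [6, 5, 5, 4, 4, 4, 3, 3, 3, 3, 2].
The (sorted) degree sequence is an isomorphism invariant, so since G1 and G2 have different degree sequences they cannot be isomorphic.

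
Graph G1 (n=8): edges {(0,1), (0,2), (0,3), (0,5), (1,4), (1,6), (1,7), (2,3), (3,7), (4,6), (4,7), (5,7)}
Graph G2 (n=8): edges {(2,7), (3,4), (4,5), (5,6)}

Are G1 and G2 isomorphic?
No, not isomorphic

The graphs are NOT isomorphic.

Connected components of G1: 1 component(s) with vertex sets [[0, 1, 2, 3, 4, 5, 6, 7]], sizes [8].
Connected components of G2: 4 component(s) with vertex sets [[0], [1], [2, 7], [3, 4, 5, 6]], sizes [1, 1, 2, 4].
The number of connected components (and the multiset of component sizes) is an isomorphism invariant — an isomorphism maps each component of G1 bijectively onto a component of G2. Since G1 has 1 component(s) and G2 has 4, they cannot be isomorphic.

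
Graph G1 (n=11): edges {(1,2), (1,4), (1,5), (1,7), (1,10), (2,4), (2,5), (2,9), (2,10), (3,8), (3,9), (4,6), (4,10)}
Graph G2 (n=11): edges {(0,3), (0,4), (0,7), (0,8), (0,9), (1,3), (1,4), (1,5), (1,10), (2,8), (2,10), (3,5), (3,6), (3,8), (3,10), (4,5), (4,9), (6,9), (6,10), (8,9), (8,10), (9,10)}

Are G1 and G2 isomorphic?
No, not isomorphic

The graphs are NOT isomorphic.

Degrees in G1: deg(0)=0, deg(1)=5, deg(2)=5, deg(3)=2, deg(4)=4, deg(5)=2, deg(6)=1, deg(7)=1, deg(8)=1, deg(9)=2, deg(10)=3.
Sorted degree sequence of G1: [5, 5, 4, 3, 2, 2, 2, 1, 1, 1, 0].
Degrees in G2: deg(0)=5, deg(1)=4, deg(2)=2, deg(3)=6, deg(4)=4, deg(5)=3, deg(6)=3, deg(7)=1, deg(8)=5, deg(9)=5, deg(10)=6.
Sorted degree sequence of G2: [6, 6, 5, 5, 5, 4, 4, 3, 3, 2, 1].
The (sorted) degree sequence is an isomorphism invariant, so since G1 and G2 have different degree sequences they cannot be isomorphic.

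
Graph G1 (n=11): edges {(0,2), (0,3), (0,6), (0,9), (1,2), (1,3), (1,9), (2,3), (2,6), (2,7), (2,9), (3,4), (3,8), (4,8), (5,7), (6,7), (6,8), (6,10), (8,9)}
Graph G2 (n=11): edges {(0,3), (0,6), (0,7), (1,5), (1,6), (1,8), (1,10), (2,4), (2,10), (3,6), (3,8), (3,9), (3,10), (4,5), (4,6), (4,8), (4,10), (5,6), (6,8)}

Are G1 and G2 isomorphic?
Yes, isomorphic

The graphs are isomorphic.
One valid mapping φ: V(G1) → V(G2): 0→8, 1→5, 2→6, 3→4, 4→2, 5→7, 6→3, 7→0, 8→10, 9→1, 10→9

Verify φ preserves adjacency — for each edge of G1, its image is an edge of G2:
  (0,2) → (φ(0),φ(2)) = (6,8) ∈ E(G2) ✓
  (0,3) → (φ(0),φ(3)) = (4,8) ∈ E(G2) ✓
  (0,6) → (φ(0),φ(6)) = (3,8) ∈ E(G2) ✓
  (0,9) → (φ(0),φ(9)) = (1,8) ∈ E(G2) ✓
  (1,2) → (φ(1),φ(2)) = (5,6) ∈ E(G2) ✓
  (1,3) → (φ(1),φ(3)) = (4,5) ∈ E(G2) ✓
  (1,9) → (φ(1),φ(9)) = (1,5) ∈ E(G2) ✓
  (2,3) → (φ(2),φ(3)) = (4,6) ∈ E(G2) ✓
  (2,6) → (φ(2),φ(6)) = (3,6) ∈ E(G2) ✓
  (2,7) → (φ(2),φ(7)) = (0,6) ∈ E(G2) ✓
  (2,9) → (φ(2),φ(9)) = (1,6) ∈ E(G2) ✓
  (3,4) → (φ(3),φ(4)) = (2,4) ∈ E(G2) ✓
  (3,8) → (φ(3),φ(8)) = (4,10) ∈ E(G2) ✓
  (4,8) → (φ(4),φ(8)) = (2,10) ∈ E(G2) ✓
  (5,7) → (φ(5),φ(7)) = (0,7) ∈ E(G2) ✓
  (6,7) → (φ(6),φ(7)) = (0,3) ∈ E(G2) ✓
  (6,8) → (φ(6),φ(8)) = (3,10) ∈ E(G2) ✓
  (6,10) → (φ(6),φ(10)) = (3,9) ∈ E(G2) ✓
  (8,9) → (φ(8),φ(9)) = (1,10) ∈ E(G2) ✓
All 19 edges of G1 map to edges of G2, and |E(G1)| = |E(G2)| = 19, so φ is a bijection on edges as well as vertices. Hence G1 ≅ G2.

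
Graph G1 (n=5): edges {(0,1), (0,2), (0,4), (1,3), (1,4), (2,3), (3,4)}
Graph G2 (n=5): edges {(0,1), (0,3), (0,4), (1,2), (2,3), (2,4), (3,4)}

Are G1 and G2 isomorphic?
Yes, isomorphic

The graphs are isomorphic.
One valid mapping φ: V(G1) → V(G2): 0→2, 1→4, 2→1, 3→0, 4→3

Verify φ preserves adjacency — for each edge of G1, its image is an edge of G2:
  (0,1) → (φ(0),φ(1)) = (2,4) ∈ E(G2) ✓
  (0,2) → (φ(0),φ(2)) = (1,2) ∈ E(G2) ✓
  (0,4) → (φ(0),φ(4)) = (2,3) ∈ E(G2) ✓
  (1,3) → (φ(1),φ(3)) = (0,4) ∈ E(G2) ✓
  (1,4) → (φ(1),φ(4)) = (3,4) ∈ E(G2) ✓
  (2,3) → (φ(2),φ(3)) = (0,1) ∈ E(G2) ✓
  (3,4) → (φ(3),φ(4)) = (0,3) ∈ E(G2) ✓
All 7 edges of G1 map to edges of G2, and |E(G1)| = |E(G2)| = 7, so φ is a bijection on edges as well as vertices. Hence G1 ≅ G2.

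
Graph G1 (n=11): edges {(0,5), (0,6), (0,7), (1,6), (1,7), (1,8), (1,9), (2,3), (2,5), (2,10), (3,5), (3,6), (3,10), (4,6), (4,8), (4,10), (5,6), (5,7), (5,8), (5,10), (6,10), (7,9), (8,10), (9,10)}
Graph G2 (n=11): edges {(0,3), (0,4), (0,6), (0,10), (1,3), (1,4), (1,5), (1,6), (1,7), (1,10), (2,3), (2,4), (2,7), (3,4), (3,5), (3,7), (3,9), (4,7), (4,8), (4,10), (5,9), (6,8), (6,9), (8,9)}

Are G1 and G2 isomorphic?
Yes, isomorphic

The graphs are isomorphic.
One valid mapping φ: V(G1) → V(G2): 0→5, 1→6, 2→2, 3→7, 4→10, 5→3, 6→1, 7→9, 8→0, 9→8, 10→4

Verify φ preserves adjacency — for each edge of G1, its image is an edge of G2:
  (0,5) → (φ(0),φ(5)) = (3,5) ∈ E(G2) ✓
  (0,6) → (φ(0),φ(6)) = (1,5) ∈ E(G2) ✓
  (0,7) → (φ(0),φ(7)) = (5,9) ∈ E(G2) ✓
  (1,6) → (φ(1),φ(6)) = (1,6) ∈ E(G2) ✓
  (1,7) → (φ(1),φ(7)) = (6,9) ∈ E(G2) ✓
  (1,8) → (φ(1),φ(8)) = (0,6) ∈ E(G2) ✓
  (1,9) → (φ(1),φ(9)) = (6,8) ∈ E(G2) ✓
  (2,3) → (φ(2),φ(3)) = (2,7) ∈ E(G2) ✓
  (2,5) → (φ(2),φ(5)) = (2,3) ∈ E(G2) ✓
  (2,10) → (φ(2),φ(10)) = (2,4) ∈ E(G2) ✓
  (3,5) → (φ(3),φ(5)) = (3,7) ∈ E(G2) ✓
  (3,6) → (φ(3),φ(6)) = (1,7) ∈ E(G2) ✓
  (3,10) → (φ(3),φ(10)) = (4,7) ∈ E(G2) ✓
  (4,6) → (φ(4),φ(6)) = (1,10) ∈ E(G2) ✓
  (4,8) → (φ(4),φ(8)) = (0,10) ∈ E(G2) ✓
  (4,10) → (φ(4),φ(10)) = (4,10) ∈ E(G2) ✓
  (5,6) → (φ(5),φ(6)) = (1,3) ∈ E(G2) ✓
  (5,7) → (φ(5),φ(7)) = (3,9) ∈ E(G2) ✓
  (5,8) → (φ(5),φ(8)) = (0,3) ∈ E(G2) ✓
  (5,10) → (φ(5),φ(10)) = (3,4) ∈ E(G2) ✓
  (6,10) → (φ(6),φ(10)) = (1,4) ∈ E(G2) ✓
  (7,9) → (φ(7),φ(9)) = (8,9) ∈ E(G2) ✓
  (8,10) → (φ(8),φ(10)) = (0,4) ∈ E(G2) ✓
  (9,10) → (φ(9),φ(10)) = (4,8) ∈ E(G2) ✓
All 24 edges of G1 map to edges of G2, and |E(G1)| = |E(G2)| = 24, so φ is a bijection on edges as well as vertices. Hence G1 ≅ G2.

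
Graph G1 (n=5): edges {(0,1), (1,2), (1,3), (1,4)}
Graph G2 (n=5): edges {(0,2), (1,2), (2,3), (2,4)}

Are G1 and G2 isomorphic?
Yes, isomorphic

The graphs are isomorphic.
One valid mapping φ: V(G1) → V(G2): 0→4, 1→2, 2→1, 3→3, 4→0

Verify φ preserves adjacency — for each edge of G1, its image is an edge of G2:
  (0,1) → (φ(0),φ(1)) = (2,4) ∈ E(G2) ✓
  (1,2) → (φ(1),φ(2)) = (1,2) ∈ E(G2) ✓
  (1,3) → (φ(1),φ(3)) = (2,3) ∈ E(G2) ✓
  (1,4) → (φ(1),φ(4)) = (0,2) ∈ E(G2) ✓
All 4 edges of G1 map to edges of G2, and |E(G1)| = |E(G2)| = 4, so φ is a bijection on edges as well as vertices. Hence G1 ≅ G2.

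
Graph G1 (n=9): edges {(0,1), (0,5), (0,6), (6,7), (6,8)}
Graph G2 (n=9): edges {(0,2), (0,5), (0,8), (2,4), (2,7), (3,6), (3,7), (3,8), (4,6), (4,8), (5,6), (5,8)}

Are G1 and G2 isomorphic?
No, not isomorphic

The graphs are NOT isomorphic.

Counting triangles (3-cliques): G1 has 0, G2 has 1.
Triangle count is an isomorphism invariant, so differing triangle counts rule out isomorphism.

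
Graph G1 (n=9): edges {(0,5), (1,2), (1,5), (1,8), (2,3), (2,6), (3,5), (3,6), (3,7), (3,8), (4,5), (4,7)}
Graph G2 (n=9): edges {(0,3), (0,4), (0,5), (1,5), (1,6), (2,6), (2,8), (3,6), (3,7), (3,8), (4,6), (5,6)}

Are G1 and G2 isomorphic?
Yes, isomorphic

The graphs are isomorphic.
One valid mapping φ: V(G1) → V(G2): 0→7, 1→0, 2→5, 3→6, 4→8, 5→3, 6→1, 7→2, 8→4

Verify φ preserves adjacency — for each edge of G1, its image is an edge of G2:
  (0,5) → (φ(0),φ(5)) = (3,7) ∈ E(G2) ✓
  (1,2) → (φ(1),φ(2)) = (0,5) ∈ E(G2) ✓
  (1,5) → (φ(1),φ(5)) = (0,3) ∈ E(G2) ✓
  (1,8) → (φ(1),φ(8)) = (0,4) ∈ E(G2) ✓
  (2,3) → (φ(2),φ(3)) = (5,6) ∈ E(G2) ✓
  (2,6) → (φ(2),φ(6)) = (1,5) ∈ E(G2) ✓
  (3,5) → (φ(3),φ(5)) = (3,6) ∈ E(G2) ✓
  (3,6) → (φ(3),φ(6)) = (1,6) ∈ E(G2) ✓
  (3,7) → (φ(3),φ(7)) = (2,6) ∈ E(G2) ✓
  (3,8) → (φ(3),φ(8)) = (4,6) ∈ E(G2) ✓
  (4,5) → (φ(4),φ(5)) = (3,8) ∈ E(G2) ✓
  (4,7) → (φ(4),φ(7)) = (2,8) ∈ E(G2) ✓
All 12 edges of G1 map to edges of G2, and |E(G1)| = |E(G2)| = 12, so φ is a bijection on edges as well as vertices. Hence G1 ≅ G2.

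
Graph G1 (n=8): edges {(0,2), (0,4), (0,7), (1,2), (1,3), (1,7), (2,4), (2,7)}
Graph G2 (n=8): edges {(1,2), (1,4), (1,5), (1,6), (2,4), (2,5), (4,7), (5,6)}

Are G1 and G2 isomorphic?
Yes, isomorphic

The graphs are isomorphic.
One valid mapping φ: V(G1) → V(G2): 0→5, 1→4, 2→1, 3→7, 4→6, 5→3, 6→0, 7→2

Verify φ preserves adjacency — for each edge of G1, its image is an edge of G2:
  (0,2) → (φ(0),φ(2)) = (1,5) ∈ E(G2) ✓
  (0,4) → (φ(0),φ(4)) = (5,6) ∈ E(G2) ✓
  (0,7) → (φ(0),φ(7)) = (2,5) ∈ E(G2) ✓
  (1,2) → (φ(1),φ(2)) = (1,4) ∈ E(G2) ✓
  (1,3) → (φ(1),φ(3)) = (4,7) ∈ E(G2) ✓
  (1,7) → (φ(1),φ(7)) = (2,4) ∈ E(G2) ✓
  (2,4) → (φ(2),φ(4)) = (1,6) ∈ E(G2) ✓
  (2,7) → (φ(2),φ(7)) = (1,2) ∈ E(G2) ✓
All 8 edges of G1 map to edges of G2, and |E(G1)| = |E(G2)| = 8, so φ is a bijection on edges as well as vertices. Hence G1 ≅ G2.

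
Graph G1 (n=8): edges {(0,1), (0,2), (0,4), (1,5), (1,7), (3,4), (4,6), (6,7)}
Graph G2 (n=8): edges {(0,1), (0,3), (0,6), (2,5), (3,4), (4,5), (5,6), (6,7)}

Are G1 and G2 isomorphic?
Yes, isomorphic

The graphs are isomorphic.
One valid mapping φ: V(G1) → V(G2): 0→6, 1→0, 2→7, 3→2, 4→5, 5→1, 6→4, 7→3

Verify φ preserves adjacency — for each edge of G1, its image is an edge of G2:
  (0,1) → (φ(0),φ(1)) = (0,6) ∈ E(G2) ✓
  (0,2) → (φ(0),φ(2)) = (6,7) ∈ E(G2) ✓
  (0,4) → (φ(0),φ(4)) = (5,6) ∈ E(G2) ✓
  (1,5) → (φ(1),φ(5)) = (0,1) ∈ E(G2) ✓
  (1,7) → (φ(1),φ(7)) = (0,3) ∈ E(G2) ✓
  (3,4) → (φ(3),φ(4)) = (2,5) ∈ E(G2) ✓
  (4,6) → (φ(4),φ(6)) = (4,5) ∈ E(G2) ✓
  (6,7) → (φ(6),φ(7)) = (3,4) ∈ E(G2) ✓
All 8 edges of G1 map to edges of G2, and |E(G1)| = |E(G2)| = 8, so φ is a bijection on edges as well as vertices. Hence G1 ≅ G2.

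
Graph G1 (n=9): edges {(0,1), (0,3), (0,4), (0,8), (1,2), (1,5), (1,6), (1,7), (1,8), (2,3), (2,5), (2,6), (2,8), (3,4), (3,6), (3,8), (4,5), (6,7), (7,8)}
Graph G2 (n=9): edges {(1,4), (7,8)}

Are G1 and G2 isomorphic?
No, not isomorphic

The graphs are NOT isomorphic.

Connected components of G1: 1 component(s) with vertex sets [[0, 1, 2, 3, 4, 5, 6, 7, 8]], sizes [9].
Connected components of G2: 7 component(s) with vertex sets [[0], [2], [3], [5], [6], [1, 4], [7, 8]], sizes [1, 1, 1, 1, 1, 2, 2].
The number of connected components (and the multiset of component sizes) is an isomorphism invariant — an isomorphism maps each component of G1 bijectively onto a component of G2. Since G1 has 1 component(s) and G2 has 7, they cannot be isomorphic.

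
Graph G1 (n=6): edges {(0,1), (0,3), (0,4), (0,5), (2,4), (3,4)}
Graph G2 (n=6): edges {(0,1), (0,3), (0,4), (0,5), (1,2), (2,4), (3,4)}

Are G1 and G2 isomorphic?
No, not isomorphic

The graphs are NOT isomorphic.

Counting edges: G1 has 6 edge(s); G2 has 7 edge(s).
Edge count is an isomorphism invariant (a bijection on vertices induces a bijection on edges), so differing edge counts rule out isomorphism.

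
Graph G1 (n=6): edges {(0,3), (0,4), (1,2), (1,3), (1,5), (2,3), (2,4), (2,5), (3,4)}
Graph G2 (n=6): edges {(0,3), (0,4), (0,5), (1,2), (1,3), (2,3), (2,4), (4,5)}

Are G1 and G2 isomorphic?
No, not isomorphic

The graphs are NOT isomorphic.

Counting triangles (3-cliques): G1 has 4, G2 has 2.
Triangle count is an isomorphism invariant, so differing triangle counts rule out isomorphism.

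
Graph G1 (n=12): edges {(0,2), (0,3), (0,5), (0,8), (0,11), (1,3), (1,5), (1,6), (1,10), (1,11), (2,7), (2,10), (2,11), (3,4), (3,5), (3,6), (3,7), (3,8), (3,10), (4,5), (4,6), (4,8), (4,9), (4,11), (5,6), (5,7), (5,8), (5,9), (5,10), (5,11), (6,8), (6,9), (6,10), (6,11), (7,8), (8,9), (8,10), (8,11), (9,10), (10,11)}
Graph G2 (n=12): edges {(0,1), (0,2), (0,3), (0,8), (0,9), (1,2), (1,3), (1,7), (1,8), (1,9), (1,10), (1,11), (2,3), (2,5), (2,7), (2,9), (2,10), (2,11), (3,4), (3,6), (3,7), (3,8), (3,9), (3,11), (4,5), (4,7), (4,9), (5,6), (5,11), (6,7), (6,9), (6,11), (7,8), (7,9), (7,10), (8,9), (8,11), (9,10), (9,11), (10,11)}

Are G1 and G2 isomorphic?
Yes, isomorphic

The graphs are isomorphic.
One valid mapping φ: V(G1) → V(G2): 0→6, 1→10, 2→5, 3→7, 4→8, 5→9, 6→1, 7→4, 8→3, 9→0, 10→2, 11→11

Verify φ preserves adjacency — for each edge of G1, its image is an edge of G2:
  (0,2) → (φ(0),φ(2)) = (5,6) ∈ E(G2) ✓
  (0,3) → (φ(0),φ(3)) = (6,7) ∈ E(G2) ✓
  (0,5) → (φ(0),φ(5)) = (6,9) ∈ E(G2) ✓
  (0,8) → (φ(0),φ(8)) = (3,6) ∈ E(G2) ✓
  (0,11) → (φ(0),φ(11)) = (6,11) ∈ E(G2) ✓
  (1,3) → (φ(1),φ(3)) = (7,10) ∈ E(G2) ✓
  (1,5) → (φ(1),φ(5)) = (9,10) ∈ E(G2) ✓
  (1,6) → (φ(1),φ(6)) = (1,10) ∈ E(G2) ✓
  (1,10) → (φ(1),φ(10)) = (2,10) ∈ E(G2) ✓
  (1,11) → (φ(1),φ(11)) = (10,11) ∈ E(G2) ✓
  (2,7) → (φ(2),φ(7)) = (4,5) ∈ E(G2) ✓
  (2,10) → (φ(2),φ(10)) = (2,5) ∈ E(G2) ✓
  (2,11) → (φ(2),φ(11)) = (5,11) ∈ E(G2) ✓
  (3,4) → (φ(3),φ(4)) = (7,8) ∈ E(G2) ✓
  (3,5) → (φ(3),φ(5)) = (7,9) ∈ E(G2) ✓
  (3,6) → (φ(3),φ(6)) = (1,7) ∈ E(G2) ✓
  (3,7) → (φ(3),φ(7)) = (4,7) ∈ E(G2) ✓
  (3,8) → (φ(3),φ(8)) = (3,7) ∈ E(G2) ✓
  (3,10) → (φ(3),φ(10)) = (2,7) ∈ E(G2) ✓
  (4,5) → (φ(4),φ(5)) = (8,9) ∈ E(G2) ✓
  (4,6) → (φ(4),φ(6)) = (1,8) ∈ E(G2) ✓
  (4,8) → (φ(4),φ(8)) = (3,8) ∈ E(G2) ✓
  (4,9) → (φ(4),φ(9)) = (0,8) ∈ E(G2) ✓
  (4,11) → (φ(4),φ(11)) = (8,11) ∈ E(G2) ✓
  (5,6) → (φ(5),φ(6)) = (1,9) ∈ E(G2) ✓
  (5,7) → (φ(5),φ(7)) = (4,9) ∈ E(G2) ✓
  (5,8) → (φ(5),φ(8)) = (3,9) ∈ E(G2) ✓
  (5,9) → (φ(5),φ(9)) = (0,9) ∈ E(G2) ✓
  (5,10) → (φ(5),φ(10)) = (2,9) ∈ E(G2) ✓
  (5,11) → (φ(5),φ(11)) = (9,11) ∈ E(G2) ✓
  (6,8) → (φ(6),φ(8)) = (1,3) ∈ E(G2) ✓
  (6,9) → (φ(6),φ(9)) = (0,1) ∈ E(G2) ✓
  (6,10) → (φ(6),φ(10)) = (1,2) ∈ E(G2) ✓
  (6,11) → (φ(6),φ(11)) = (1,11) ∈ E(G2) ✓
  (7,8) → (φ(7),φ(8)) = (3,4) ∈ E(G2) ✓
  (8,9) → (φ(8),φ(9)) = (0,3) ∈ E(G2) ✓
  (8,10) → (φ(8),φ(10)) = (2,3) ∈ E(G2) ✓
  (8,11) → (φ(8),φ(11)) = (3,11) ∈ E(G2) ✓
  (9,10) → (φ(9),φ(10)) = (0,2) ∈ E(G2) ✓
  (10,11) → (φ(10),φ(11)) = (2,11) ∈ E(G2) ✓
All 40 edges of G1 map to edges of G2, and |E(G1)| = |E(G2)| = 40, so φ is a bijection on edges as well as vertices. Hence G1 ≅ G2.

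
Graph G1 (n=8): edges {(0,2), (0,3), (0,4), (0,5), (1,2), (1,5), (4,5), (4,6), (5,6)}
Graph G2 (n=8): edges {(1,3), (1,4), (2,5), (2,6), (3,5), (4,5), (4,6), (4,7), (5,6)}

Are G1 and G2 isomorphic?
Yes, isomorphic

The graphs are isomorphic.
One valid mapping φ: V(G1) → V(G2): 0→4, 1→3, 2→1, 3→7, 4→6, 5→5, 6→2, 7→0

Verify φ preserves adjacency — for each edge of G1, its image is an edge of G2:
  (0,2) → (φ(0),φ(2)) = (1,4) ∈ E(G2) ✓
  (0,3) → (φ(0),φ(3)) = (4,7) ∈ E(G2) ✓
  (0,4) → (φ(0),φ(4)) = (4,6) ∈ E(G2) ✓
  (0,5) → (φ(0),φ(5)) = (4,5) ∈ E(G2) ✓
  (1,2) → (φ(1),φ(2)) = (1,3) ∈ E(G2) ✓
  (1,5) → (φ(1),φ(5)) = (3,5) ∈ E(G2) ✓
  (4,5) → (φ(4),φ(5)) = (5,6) ∈ E(G2) ✓
  (4,6) → (φ(4),φ(6)) = (2,6) ∈ E(G2) ✓
  (5,6) → (φ(5),φ(6)) = (2,5) ∈ E(G2) ✓
All 9 edges of G1 map to edges of G2, and |E(G1)| = |E(G2)| = 9, so φ is a bijection on edges as well as vertices. Hence G1 ≅ G2.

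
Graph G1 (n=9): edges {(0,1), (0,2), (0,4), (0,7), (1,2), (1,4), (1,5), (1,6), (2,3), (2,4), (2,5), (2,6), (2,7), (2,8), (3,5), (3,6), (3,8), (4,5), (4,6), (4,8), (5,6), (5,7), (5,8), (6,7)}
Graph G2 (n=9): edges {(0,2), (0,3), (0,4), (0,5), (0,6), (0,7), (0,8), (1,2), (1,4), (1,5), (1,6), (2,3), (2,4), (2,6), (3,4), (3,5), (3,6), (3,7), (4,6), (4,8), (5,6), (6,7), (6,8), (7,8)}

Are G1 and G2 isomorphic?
Yes, isomorphic

The graphs are isomorphic.
One valid mapping φ: V(G1) → V(G2): 0→1, 1→2, 2→6, 3→7, 4→4, 5→0, 6→3, 7→5, 8→8

Verify φ preserves adjacency — for each edge of G1, its image is an edge of G2:
  (0,1) → (φ(0),φ(1)) = (1,2) ∈ E(G2) ✓
  (0,2) → (φ(0),φ(2)) = (1,6) ∈ E(G2) ✓
  (0,4) → (φ(0),φ(4)) = (1,4) ∈ E(G2) ✓
  (0,7) → (φ(0),φ(7)) = (1,5) ∈ E(G2) ✓
  (1,2) → (φ(1),φ(2)) = (2,6) ∈ E(G2) ✓
  (1,4) → (φ(1),φ(4)) = (2,4) ∈ E(G2) ✓
  (1,5) → (φ(1),φ(5)) = (0,2) ∈ E(G2) ✓
  (1,6) → (φ(1),φ(6)) = (2,3) ∈ E(G2) ✓
  (2,3) → (φ(2),φ(3)) = (6,7) ∈ E(G2) ✓
  (2,4) → (φ(2),φ(4)) = (4,6) ∈ E(G2) ✓
  (2,5) → (φ(2),φ(5)) = (0,6) ∈ E(G2) ✓
  (2,6) → (φ(2),φ(6)) = (3,6) ∈ E(G2) ✓
  (2,7) → (φ(2),φ(7)) = (5,6) ∈ E(G2) ✓
  (2,8) → (φ(2),φ(8)) = (6,8) ∈ E(G2) ✓
  (3,5) → (φ(3),φ(5)) = (0,7) ∈ E(G2) ✓
  (3,6) → (φ(3),φ(6)) = (3,7) ∈ E(G2) ✓
  (3,8) → (φ(3),φ(8)) = (7,8) ∈ E(G2) ✓
  (4,5) → (φ(4),φ(5)) = (0,4) ∈ E(G2) ✓
  (4,6) → (φ(4),φ(6)) = (3,4) ∈ E(G2) ✓
  (4,8) → (φ(4),φ(8)) = (4,8) ∈ E(G2) ✓
  (5,6) → (φ(5),φ(6)) = (0,3) ∈ E(G2) ✓
  (5,7) → (φ(5),φ(7)) = (0,5) ∈ E(G2) ✓
  (5,8) → (φ(5),φ(8)) = (0,8) ∈ E(G2) ✓
  (6,7) → (φ(6),φ(7)) = (3,5) ∈ E(G2) ✓
All 24 edges of G1 map to edges of G2, and |E(G1)| = |E(G2)| = 24, so φ is a bijection on edges as well as vertices. Hence G1 ≅ G2.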